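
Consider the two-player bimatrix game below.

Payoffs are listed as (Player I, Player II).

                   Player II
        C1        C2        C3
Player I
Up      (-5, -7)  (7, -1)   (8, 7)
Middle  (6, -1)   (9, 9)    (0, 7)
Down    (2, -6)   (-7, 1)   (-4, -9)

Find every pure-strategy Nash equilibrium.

Player I against C1: payoffs -5, 6, 2 → best response Middle.
Player I against C2: payoffs 7, 9, -7 → best response Middle.
Player I against C3: payoffs 8, 0, -4 → best response Up.
Player II against Up: payoffs -7, -1, 7 → best response C3.
Player II against Middle: payoffs -1, 9, 7 → best response C2.
Player II against Down: payoffs -6, 1, -9 → best response C2.
Mutual best responses: (Up, C3); (Middle, C2).

Pure-strategy Nash equilibria: (Up, C3), (Middle, C2)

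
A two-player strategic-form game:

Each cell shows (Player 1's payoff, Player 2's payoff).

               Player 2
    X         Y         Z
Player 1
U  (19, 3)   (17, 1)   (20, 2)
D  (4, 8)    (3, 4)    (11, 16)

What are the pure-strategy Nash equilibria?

(U, X): Player 1 gets 19, best alternative 4; Player 2 gets 3, best alternative 2. No profitable deviation — NE.
(U, Y): Player 2 can switch to X (1 → 3). Not NE.
(U, Z): Player 2 can switch to X (2 → 3). Not NE.
(D, X): Player 1 can switch to U (4 → 19). Not NE.
(D, Y): Player 1 can switch to U (3 → 17). Not NE.
(D, Z): Player 1 can switch to U (11 → 20). Not NE.

The unique pure-strategy Nash equilibrium is (U, X).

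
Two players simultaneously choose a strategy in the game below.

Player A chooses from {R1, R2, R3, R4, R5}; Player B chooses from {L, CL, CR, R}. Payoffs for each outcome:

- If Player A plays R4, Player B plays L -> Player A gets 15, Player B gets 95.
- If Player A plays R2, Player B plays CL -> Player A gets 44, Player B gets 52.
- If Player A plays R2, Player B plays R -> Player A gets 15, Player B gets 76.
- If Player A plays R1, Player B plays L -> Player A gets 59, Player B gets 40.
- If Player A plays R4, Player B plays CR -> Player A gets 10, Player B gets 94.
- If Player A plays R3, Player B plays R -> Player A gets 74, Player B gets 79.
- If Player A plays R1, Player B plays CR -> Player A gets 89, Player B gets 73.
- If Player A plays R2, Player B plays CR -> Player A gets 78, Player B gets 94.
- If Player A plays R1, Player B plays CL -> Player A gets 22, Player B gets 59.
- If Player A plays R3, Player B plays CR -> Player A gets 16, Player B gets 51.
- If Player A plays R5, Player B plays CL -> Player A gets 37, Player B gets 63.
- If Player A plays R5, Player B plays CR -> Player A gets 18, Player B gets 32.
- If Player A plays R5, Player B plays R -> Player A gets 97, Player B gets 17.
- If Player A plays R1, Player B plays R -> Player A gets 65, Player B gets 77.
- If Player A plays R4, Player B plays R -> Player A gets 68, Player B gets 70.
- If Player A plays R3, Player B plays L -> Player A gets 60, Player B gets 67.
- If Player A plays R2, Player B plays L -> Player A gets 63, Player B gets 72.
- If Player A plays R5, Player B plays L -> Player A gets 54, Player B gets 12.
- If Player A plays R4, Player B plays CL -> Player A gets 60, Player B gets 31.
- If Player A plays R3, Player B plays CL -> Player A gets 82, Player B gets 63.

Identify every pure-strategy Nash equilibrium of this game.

For each strategy profile, look for a profitable unilateral deviation.
(R1, L): Player A can switch to R2 (59 → 63). Not NE.
(R1, CL): Player A can switch to R2 (22 → 44). Not NE.
(R1, CR): Player B can switch to R (73 → 77). Not NE.
(R1, R): Player A can switch to R3 (65 → 74). Not NE.
(R2, L): Player B can switch to CR (72 → 94). Not NE.
(R2, CL): Player A can switch to R3 (44 → 82). Not NE.
(R2, CR): Player A can switch to R1 (78 → 89). Not NE.
(R2, R): Player A can switch to R1 (15 → 65). Not NE.
(R3, L): Player A can switch to R2 (60 → 63). Not NE.
(R3, CL): Player B can switch to L (63 → 67). Not NE.
(The remaining 10 profiles each have a profitable deviation by the same check.)

none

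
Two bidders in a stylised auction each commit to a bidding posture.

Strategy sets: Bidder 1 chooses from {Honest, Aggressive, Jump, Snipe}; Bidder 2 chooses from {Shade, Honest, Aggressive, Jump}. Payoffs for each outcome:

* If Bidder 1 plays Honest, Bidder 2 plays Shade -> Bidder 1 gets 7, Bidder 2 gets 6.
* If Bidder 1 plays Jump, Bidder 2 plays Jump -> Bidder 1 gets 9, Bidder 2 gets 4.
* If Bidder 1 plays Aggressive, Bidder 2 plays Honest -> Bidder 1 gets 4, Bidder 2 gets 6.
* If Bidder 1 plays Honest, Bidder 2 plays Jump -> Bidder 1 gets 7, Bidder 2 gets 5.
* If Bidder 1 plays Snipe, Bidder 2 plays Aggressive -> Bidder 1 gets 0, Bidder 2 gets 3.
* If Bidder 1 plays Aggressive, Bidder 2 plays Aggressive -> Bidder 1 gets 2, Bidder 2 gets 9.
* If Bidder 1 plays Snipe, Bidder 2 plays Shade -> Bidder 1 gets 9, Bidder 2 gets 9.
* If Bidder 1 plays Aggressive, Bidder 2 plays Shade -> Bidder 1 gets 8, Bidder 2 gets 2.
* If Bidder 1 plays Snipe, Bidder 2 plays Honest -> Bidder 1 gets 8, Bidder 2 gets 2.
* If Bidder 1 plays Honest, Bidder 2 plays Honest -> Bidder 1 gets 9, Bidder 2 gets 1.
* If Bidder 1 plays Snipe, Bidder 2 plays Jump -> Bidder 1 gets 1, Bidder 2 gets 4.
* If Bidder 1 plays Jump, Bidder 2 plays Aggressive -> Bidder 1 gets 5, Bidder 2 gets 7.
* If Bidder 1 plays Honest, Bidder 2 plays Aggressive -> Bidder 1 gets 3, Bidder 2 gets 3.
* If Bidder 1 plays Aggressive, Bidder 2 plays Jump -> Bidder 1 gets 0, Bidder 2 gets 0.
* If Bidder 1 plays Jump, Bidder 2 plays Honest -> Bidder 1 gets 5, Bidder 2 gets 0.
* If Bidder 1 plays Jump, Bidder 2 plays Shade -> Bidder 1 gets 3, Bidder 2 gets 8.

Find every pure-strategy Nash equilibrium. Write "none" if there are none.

Mark each player's best response to every combination of opponents' strategies; a profile where every player is best-responding is a pure Nash equilibrium.
Bidder 1 against Shade: payoffs 7, 8, 3, 9 → best response Snipe.
Bidder 1 against Honest: payoffs 9, 4, 5, 8 → best response Honest.
Bidder 1 against Aggressive: payoffs 3, 2, 5, 0 → best response Jump.
Bidder 1 against Jump: payoffs 7, 0, 9, 1 → best response Jump.
Bidder 2 against Honest: payoffs 6, 1, 3, 5 → best response Shade.
Bidder 2 against Aggressive: payoffs 2, 6, 9, 0 → best response Aggressive.
Bidder 2 against Jump: payoffs 8, 0, 7, 4 → best response Shade.
Bidder 2 against Snipe: payoffs 9, 2, 3, 4 → best response Shade.
Mutual best responses: (Snipe, Shade).

(Snipe, Shade)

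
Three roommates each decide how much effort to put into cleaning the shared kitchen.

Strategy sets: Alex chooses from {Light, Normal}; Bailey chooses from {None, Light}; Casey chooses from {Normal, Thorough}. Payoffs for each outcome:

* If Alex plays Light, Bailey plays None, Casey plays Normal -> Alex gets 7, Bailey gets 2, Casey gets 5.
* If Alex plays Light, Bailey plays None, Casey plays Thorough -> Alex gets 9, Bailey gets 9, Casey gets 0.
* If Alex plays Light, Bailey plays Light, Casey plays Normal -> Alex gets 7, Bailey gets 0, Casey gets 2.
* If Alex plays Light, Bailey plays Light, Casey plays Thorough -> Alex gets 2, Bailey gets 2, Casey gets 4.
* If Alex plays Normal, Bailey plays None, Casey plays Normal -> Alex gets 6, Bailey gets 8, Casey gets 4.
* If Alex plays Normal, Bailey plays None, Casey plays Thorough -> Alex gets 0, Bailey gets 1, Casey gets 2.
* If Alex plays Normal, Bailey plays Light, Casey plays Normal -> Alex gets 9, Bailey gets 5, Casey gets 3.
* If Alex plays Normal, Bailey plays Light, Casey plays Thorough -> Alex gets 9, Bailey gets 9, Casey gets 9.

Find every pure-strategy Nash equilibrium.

(Light, None, Normal), (Normal, Light, Thorough)

Alex against (None, Normal): payoffs 7, 6 → best response Light.
Alex against (None, Thorough): payoffs 9, 0 → best response Light.
Alex against (Light, Normal): payoffs 7, 9 → best response Normal.
Alex against (Light, Thorough): payoffs 2, 9 → best response Normal.
Bailey against (Light, Normal): payoffs 2, 0 → best response None.
Bailey against (Light, Thorough): payoffs 9, 2 → best response None.
Bailey against (Normal, Normal): payoffs 8, 5 → best response None.
Bailey against (Normal, Thorough): payoffs 1, 9 → best response Light.
Casey against (Light, None): payoffs 5, 0 → best response Normal.
Casey against (Light, Light): payoffs 2, 4 → best response Thorough.
Casey against (Normal, None): payoffs 4, 2 → best response Normal.
Casey against (Normal, Light): payoffs 3, 9 → best response Thorough.
Mutual best responses: (Light, None, Normal); (Normal, Light, Thorough).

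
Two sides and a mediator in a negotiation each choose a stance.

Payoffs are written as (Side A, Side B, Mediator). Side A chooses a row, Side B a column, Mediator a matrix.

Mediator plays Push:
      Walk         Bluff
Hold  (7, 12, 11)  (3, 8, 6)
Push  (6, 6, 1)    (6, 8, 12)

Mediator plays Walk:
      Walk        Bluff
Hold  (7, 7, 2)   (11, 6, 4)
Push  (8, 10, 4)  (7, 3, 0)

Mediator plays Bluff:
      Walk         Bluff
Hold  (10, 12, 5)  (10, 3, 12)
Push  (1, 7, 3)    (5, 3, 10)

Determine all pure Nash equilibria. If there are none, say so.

Mark each player's best response to every combination of opponents' strategies; a profile where every player is best-responding is a pure Nash equilibrium.
Side A against (Walk, Push): payoffs 7, 6 → best response Hold.
Side A against (Walk, Walk): payoffs 7, 8 → best response Push.
Side A against (Walk, Bluff): payoffs 10, 1 → best response Hold.
Side A against (Bluff, Push): payoffs 3, 6 → best response Push.
Side A against (Bluff, Walk): payoffs 11, 7 → best response Hold.
Side A against (Bluff, Bluff): payoffs 10, 5 → best response Hold.
Side B against (Hold, Push): payoffs 12, 8 → best response Walk.
Side B against (Hold, Walk): payoffs 7, 6 → best response Walk.
Side B against (Hold, Bluff): payoffs 12, 3 → best response Walk.
Side B against (Push, Push): payoffs 6, 8 → best response Bluff.
Side B against (Push, Walk): payoffs 10, 3 → best response Walk.
Side B against (Push, Bluff): payoffs 7, 3 → best response Walk.
Mediator against (Hold, Walk): payoffs 11, 2, 5 → best response Push.
Mediator against (Hold, Bluff): payoffs 6, 4, 12 → best response Bluff.
Mediator against (Push, Walk): payoffs 1, 4, 3 → best response Walk.
Mediator against (Push, Bluff): payoffs 12, 0, 10 → best response Push.
Mutual best responses: (Hold, Walk, Push); (Push, Walk, Walk); (Push, Bluff, Push).

The pure Nash equilibria are (Hold, Walk, Push), (Push, Walk, Walk), (Push, Bluff, Push).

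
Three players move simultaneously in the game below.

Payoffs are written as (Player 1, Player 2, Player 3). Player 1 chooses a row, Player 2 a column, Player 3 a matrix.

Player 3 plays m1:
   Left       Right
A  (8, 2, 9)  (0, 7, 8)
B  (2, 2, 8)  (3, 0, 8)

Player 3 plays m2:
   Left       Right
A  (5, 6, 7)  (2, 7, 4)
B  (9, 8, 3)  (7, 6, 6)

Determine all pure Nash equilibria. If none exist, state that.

This game has no pure Nash equilibrium.

(A, Left, m1): Player 2 can switch to Right (2 → 7). Not NE.
(A, Left, m2): Player 1 can switch to B (5 → 9). Not NE.
(A, Right, m1): Player 1 can switch to B (0 → 3). Not NE.
(A, Right, m2): Player 1 can switch to B (2 → 7). Not NE.
(B, Left, m1): Player 1 can switch to A (2 → 8). Not NE.
(B, Left, m2): Player 3 can switch to m1 (3 → 8). Not NE.
(B, Right, m1): Player 2 can switch to Left (0 → 2). Not NE.
(B, Right, m2): Player 2 can switch to Left (6 → 8). Not NE.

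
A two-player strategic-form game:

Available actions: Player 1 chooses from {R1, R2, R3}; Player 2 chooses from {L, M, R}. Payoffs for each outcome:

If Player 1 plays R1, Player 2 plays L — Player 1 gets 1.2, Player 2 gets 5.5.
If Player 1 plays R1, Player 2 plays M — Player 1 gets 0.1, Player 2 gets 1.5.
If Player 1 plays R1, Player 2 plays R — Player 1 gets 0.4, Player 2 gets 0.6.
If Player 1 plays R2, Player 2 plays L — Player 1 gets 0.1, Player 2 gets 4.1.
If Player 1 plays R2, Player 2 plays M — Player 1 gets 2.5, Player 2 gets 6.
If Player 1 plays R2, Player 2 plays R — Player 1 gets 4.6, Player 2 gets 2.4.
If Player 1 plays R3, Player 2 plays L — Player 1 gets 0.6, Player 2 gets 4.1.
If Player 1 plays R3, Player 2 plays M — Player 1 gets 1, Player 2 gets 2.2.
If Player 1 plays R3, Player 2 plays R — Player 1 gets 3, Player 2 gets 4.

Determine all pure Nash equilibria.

The pure Nash equilibria are (R1, L) and (R2, M).

(R1, L): Player 1 gets 1.2, best alternative 0.6; Player 2 gets 5.5, best alternative 1.5. No profitable deviation — NE.
(R1, M): Player 1 can switch to R2 (0.1 → 2.5). Not NE.
(R1, R): Player 1 can switch to R2 (0.4 → 4.6). Not NE.
(R2, L): Player 1 can switch to R1 (0.1 → 1.2). Not NE.
(R2, M): Player 1 gets 2.5, best alternative 1; Player 2 gets 6, best alternative 4.1. No profitable deviation — NE.
(R2, R): Player 2 can switch to L (2.4 → 4.1). Not NE.
(R3, L): Player 1 can switch to R1 (0.6 → 1.2). Not NE.
(R3, M): Player 1 can switch to R2 (1 → 2.5). Not NE.
(R3, R): Player 1 can switch to R2 (3 → 4.6). Not NE.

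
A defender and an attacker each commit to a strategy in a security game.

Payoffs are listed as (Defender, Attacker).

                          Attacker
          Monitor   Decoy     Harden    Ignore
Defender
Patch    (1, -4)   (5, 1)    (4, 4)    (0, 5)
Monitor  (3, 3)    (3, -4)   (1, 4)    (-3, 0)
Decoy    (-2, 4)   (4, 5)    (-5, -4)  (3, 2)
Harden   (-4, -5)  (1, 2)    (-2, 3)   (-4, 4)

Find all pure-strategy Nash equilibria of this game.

none

Mark each player's best response to every combination of opponents' strategies; a profile where every player is best-responding is a pure Nash equilibrium.
Defender against Monitor: payoffs 1, 3, -2, -4 → best response Monitor.
Defender against Decoy: payoffs 5, 3, 4, 1 → best response Patch.
Defender against Harden: payoffs 4, 1, -5, -2 → best response Patch.
Defender against Ignore: payoffs 0, -3, 3, -4 → best response Decoy.
Attacker against Patch: payoffs -4, 1, 4, 5 → best response Ignore.
Attacker against Monitor: payoffs 3, -4, 4, 0 → best response Harden.
Attacker against Decoy: payoffs 4, 5, -4, 2 → best response Decoy.
Attacker against Harden: payoffs -5, 2, 3, 4 → best response Ignore.
No profile is a mutual best response for all players.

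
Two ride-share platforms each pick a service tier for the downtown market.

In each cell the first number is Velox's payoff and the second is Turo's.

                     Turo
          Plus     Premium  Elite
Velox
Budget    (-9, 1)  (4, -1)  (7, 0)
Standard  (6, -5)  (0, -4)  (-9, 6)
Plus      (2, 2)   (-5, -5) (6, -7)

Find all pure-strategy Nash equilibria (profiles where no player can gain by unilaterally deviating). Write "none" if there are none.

(Budget, Plus): Velox can switch to Standard (-9 → 6). Not NE.
(Budget, Premium): Turo can switch to Plus (-1 → 1). Not NE.
(Budget, Elite): Turo can switch to Plus (0 → 1). Not NE.
(Standard, Plus): Turo can switch to Premium (-5 → -4). Not NE.
(Standard, Premium): Velox can switch to Budget (0 → 4). Not NE.
(Standard, Elite): Velox can switch to Budget (-9 → 7). Not NE.
(Plus, Plus): Velox can switch to Standard (2 → 6). Not NE.
(Plus, Premium): Velox can switch to Budget (-5 → 4). Not NE.
(Plus, Elite): Velox can switch to Budget (6 → 7). Not NE.

none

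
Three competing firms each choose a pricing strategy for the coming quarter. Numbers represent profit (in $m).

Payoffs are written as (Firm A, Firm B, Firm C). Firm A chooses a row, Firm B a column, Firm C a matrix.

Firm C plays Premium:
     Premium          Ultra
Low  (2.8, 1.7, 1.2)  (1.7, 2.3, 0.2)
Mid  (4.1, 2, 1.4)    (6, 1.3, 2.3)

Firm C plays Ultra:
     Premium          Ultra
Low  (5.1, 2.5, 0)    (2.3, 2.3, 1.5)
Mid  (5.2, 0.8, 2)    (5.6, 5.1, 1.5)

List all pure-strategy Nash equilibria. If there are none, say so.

No pure-strategy Nash equilibrium.

Firm A against (Premium, Premium): payoffs 2.8, 4.1 → best response Mid.
Firm A against (Premium, Ultra): payoffs 5.1, 5.2 → best response Mid.
Firm A against (Ultra, Premium): payoffs 1.7, 6 → best response Mid.
Firm A against (Ultra, Ultra): payoffs 2.3, 5.6 → best response Mid.
Firm B against (Low, Premium): payoffs 1.7, 2.3 → best response Ultra.
Firm B against (Low, Ultra): payoffs 2.5, 2.3 → best response Premium.
Firm B against (Mid, Premium): payoffs 2, 1.3 → best response Premium.
Firm B against (Mid, Ultra): payoffs 0.8, 5.1 → best response Ultra.
Firm C against (Low, Premium): payoffs 1.2, 0 → best response Premium.
Firm C against (Low, Ultra): payoffs 0.2, 1.5 → best response Ultra.
Firm C against (Mid, Premium): payoffs 1.4, 2 → best response Ultra.
Firm C against (Mid, Ultra): payoffs 2.3, 1.5 → best response Premium.
No profile is a mutual best response for all players.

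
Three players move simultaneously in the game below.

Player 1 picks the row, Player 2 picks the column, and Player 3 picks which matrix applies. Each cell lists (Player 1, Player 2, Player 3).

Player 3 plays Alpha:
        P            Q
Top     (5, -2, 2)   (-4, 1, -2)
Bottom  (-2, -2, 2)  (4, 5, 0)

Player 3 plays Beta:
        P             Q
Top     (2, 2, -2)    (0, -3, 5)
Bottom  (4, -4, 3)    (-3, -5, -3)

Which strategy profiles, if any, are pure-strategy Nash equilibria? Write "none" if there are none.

Player 1 against (P, Alpha): payoffs 5, -2 → best response Top.
Player 1 against (P, Beta): payoffs 2, 4 → best response Bottom.
Player 1 against (Q, Alpha): payoffs -4, 4 → best response Bottom.
Player 1 against (Q, Beta): payoffs 0, -3 → best response Top.
Player 2 against (Top, Alpha): payoffs -2, 1 → best response Q.
Player 2 against (Top, Beta): payoffs 2, -3 → best response P.
Player 2 against (Bottom, Alpha): payoffs -2, 5 → best response Q.
Player 2 against (Bottom, Beta): payoffs -4, -5 → best response P.
Player 3 against (Top, P): payoffs 2, -2 → best response Alpha.
Player 3 against (Top, Q): payoffs -2, 5 → best response Beta.
Player 3 against (Bottom, P): payoffs 2, 3 → best response Beta.
Player 3 against (Bottom, Q): payoffs 0, -3 → best response Alpha.
Mutual best responses: (Bottom, P, Beta); (Bottom, Q, Alpha).

Pure-strategy Nash equilibria: (Bottom, P, Beta); (Bottom, Q, Alpha)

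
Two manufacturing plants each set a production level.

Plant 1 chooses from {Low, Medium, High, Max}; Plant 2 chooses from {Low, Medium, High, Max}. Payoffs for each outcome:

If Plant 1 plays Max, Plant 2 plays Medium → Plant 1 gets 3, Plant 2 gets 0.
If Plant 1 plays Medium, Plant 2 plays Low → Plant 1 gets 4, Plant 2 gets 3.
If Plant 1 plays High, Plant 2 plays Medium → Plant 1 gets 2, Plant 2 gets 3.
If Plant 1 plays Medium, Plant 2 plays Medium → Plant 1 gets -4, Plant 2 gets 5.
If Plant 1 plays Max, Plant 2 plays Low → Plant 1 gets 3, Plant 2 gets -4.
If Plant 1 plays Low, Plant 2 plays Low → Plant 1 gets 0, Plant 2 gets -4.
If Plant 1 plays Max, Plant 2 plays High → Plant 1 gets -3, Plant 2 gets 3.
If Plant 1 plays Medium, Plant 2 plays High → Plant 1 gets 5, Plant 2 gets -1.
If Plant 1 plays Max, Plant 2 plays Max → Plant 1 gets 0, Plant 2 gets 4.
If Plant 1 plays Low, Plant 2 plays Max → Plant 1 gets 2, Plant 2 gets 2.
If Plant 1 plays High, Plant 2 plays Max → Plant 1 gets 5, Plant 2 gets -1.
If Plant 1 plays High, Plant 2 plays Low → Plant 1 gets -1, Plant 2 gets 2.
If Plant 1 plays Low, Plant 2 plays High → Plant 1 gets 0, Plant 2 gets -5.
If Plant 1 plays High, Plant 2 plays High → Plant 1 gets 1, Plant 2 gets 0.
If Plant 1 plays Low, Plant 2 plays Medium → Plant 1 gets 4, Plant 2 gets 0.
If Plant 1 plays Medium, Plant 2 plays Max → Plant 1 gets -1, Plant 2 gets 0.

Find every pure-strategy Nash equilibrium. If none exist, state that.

none

Check each profile: it is a Nash equilibrium iff no player can strictly gain by switching unilaterally.
(Low, Low): Plant 1 can switch to Medium (0 → 4). Not NE.
(Low, Medium): Plant 2 can switch to Max (0 → 2). Not NE.
(Low, High): Plant 1 can switch to Medium (0 → 5). Not NE.
(Low, Max): Plant 1 can switch to High (2 → 5). Not NE.
(Medium, Low): Plant 2 can switch to Medium (3 → 5). Not NE.
(Medium, Medium): Plant 1 can switch to Low (-4 → 4). Not NE.
(Medium, High): Plant 2 can switch to Low (-1 → 3). Not NE.
(Medium, Max): Plant 1 can switch to Low (-1 → 2). Not NE.
(High, Low): Plant 1 can switch to Low (-1 → 0). Not NE.
(High, Medium): Plant 1 can switch to Low (2 → 4). Not NE.
(High, High): Plant 1 can switch to Medium (1 → 5). Not NE.
(High, Max): Plant 2 can switch to Low (-1 → 2). Not NE.
(The remaining 4 profiles each have a profitable deviation by the same check.)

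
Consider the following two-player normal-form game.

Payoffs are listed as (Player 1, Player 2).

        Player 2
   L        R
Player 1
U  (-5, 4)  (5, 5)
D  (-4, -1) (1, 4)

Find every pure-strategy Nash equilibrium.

(U, R)

(U, L): Player 1 can switch to D (-5 → -4). Not NE.
(U, R): Player 1 gets 5, best alternative 1; Player 2 gets 5, best alternative 4. No profitable deviation — NE.
(D, L): Player 2 can switch to R (-1 → 4). Not NE.
(D, R): Player 1 can switch to U (1 → 5). Not NE.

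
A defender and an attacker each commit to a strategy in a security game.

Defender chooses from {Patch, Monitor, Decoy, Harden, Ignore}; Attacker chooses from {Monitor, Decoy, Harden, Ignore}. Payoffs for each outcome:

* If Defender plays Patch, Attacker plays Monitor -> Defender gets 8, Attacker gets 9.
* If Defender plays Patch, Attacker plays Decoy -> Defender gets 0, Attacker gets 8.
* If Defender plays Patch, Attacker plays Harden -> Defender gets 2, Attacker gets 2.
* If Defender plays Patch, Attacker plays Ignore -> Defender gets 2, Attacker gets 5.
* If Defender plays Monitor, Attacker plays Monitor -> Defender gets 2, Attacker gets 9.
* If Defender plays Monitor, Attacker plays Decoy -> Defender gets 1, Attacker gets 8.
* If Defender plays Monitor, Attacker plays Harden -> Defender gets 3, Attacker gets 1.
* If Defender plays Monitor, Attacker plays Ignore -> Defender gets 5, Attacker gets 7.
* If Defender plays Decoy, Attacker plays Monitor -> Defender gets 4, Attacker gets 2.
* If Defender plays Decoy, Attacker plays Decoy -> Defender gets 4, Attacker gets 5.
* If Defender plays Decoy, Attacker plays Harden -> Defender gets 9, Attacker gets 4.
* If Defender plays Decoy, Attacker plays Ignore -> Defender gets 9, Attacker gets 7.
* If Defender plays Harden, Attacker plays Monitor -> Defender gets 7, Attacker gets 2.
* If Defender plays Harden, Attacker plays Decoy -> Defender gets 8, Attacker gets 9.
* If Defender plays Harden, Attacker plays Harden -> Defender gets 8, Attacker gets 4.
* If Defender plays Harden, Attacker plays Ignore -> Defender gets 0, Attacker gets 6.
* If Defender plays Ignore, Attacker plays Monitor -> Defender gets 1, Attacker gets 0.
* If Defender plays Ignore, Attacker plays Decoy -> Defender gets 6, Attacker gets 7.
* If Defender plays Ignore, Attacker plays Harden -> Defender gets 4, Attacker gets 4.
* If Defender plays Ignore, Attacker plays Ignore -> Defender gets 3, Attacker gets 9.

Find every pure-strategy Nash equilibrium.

The pure Nash equilibria are (Patch, Monitor) and (Decoy, Ignore) and (Harden, Decoy).

Defender against Monitor: payoffs 8, 2, 4, 7, 1 → best response Patch.
Defender against Decoy: payoffs 0, 1, 4, 8, 6 → best response Harden.
Defender against Harden: payoffs 2, 3, 9, 8, 4 → best response Decoy.
Defender against Ignore: payoffs 2, 5, 9, 0, 3 → best response Decoy.
Attacker against Patch: payoffs 9, 8, 2, 5 → best response Monitor.
Attacker against Monitor: payoffs 9, 8, 1, 7 → best response Monitor.
Attacker against Decoy: payoffs 2, 5, 4, 7 → best response Ignore.
Attacker against Harden: payoffs 2, 9, 4, 6 → best response Decoy.
Attacker against Ignore: payoffs 0, 7, 4, 9 → best response Ignore.
Mutual best responses: (Patch, Monitor); (Decoy, Ignore); (Harden, Decoy).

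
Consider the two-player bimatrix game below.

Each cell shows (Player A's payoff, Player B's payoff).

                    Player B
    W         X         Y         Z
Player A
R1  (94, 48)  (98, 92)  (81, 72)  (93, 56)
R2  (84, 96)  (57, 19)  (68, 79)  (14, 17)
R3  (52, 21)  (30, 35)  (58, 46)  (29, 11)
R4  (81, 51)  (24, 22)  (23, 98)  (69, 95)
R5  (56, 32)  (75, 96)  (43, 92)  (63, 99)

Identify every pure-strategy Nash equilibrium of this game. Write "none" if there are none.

(R1, X)

Check each profile: it is a Nash equilibrium iff no player can strictly gain by switching unilaterally.
(R1, W): Player B can switch to X (48 → 92). Not NE.
(R1, X): Player A gets 98, best alternative 75; Player B gets 92, best alternative 72. No profitable deviation — NE.
(R1, Y): Player B can switch to X (72 → 92). Not NE.
(R1, Z): Player B can switch to X (56 → 92). Not NE.
(R2, W): Player A can switch to R1 (84 → 94). Not NE.
(R2, X): Player A can switch to R1 (57 → 98). Not NE.
(R2, Y): Player A can switch to R1 (68 → 81). Not NE.
(R2, Z): Player A can switch to R1 (14 → 93). Not NE.
(R3, W): Player A can switch to R1 (52 → 94). Not NE.
(The remaining 11 profiles each have a profitable deviation by the same check.)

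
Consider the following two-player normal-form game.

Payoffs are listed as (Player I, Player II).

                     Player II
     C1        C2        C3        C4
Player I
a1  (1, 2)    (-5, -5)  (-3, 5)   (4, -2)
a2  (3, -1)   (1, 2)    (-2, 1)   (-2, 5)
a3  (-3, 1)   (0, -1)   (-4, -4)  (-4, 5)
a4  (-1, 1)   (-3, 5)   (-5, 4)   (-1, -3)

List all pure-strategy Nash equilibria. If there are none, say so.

(a1, C1): Player I can switch to a2 (1 → 3). Not NE.
(a1, C2): Player I can switch to a2 (-5 → 1). Not NE.
(a1, C3): Player I can switch to a2 (-3 → -2). Not NE.
(a1, C4): Player II can switch to C1 (-2 → 2). Not NE.
(a2, C1): Player II can switch to C2 (-1 → 2). Not NE.
(a2, C2): Player II can switch to C4 (2 → 5). Not NE.
(a2, C3): Player II can switch to C2 (1 → 2). Not NE.
(a2, C4): Player I can switch to a1 (-2 → 4). Not NE.
(a3, C1): Player I can switch to a1 (-3 → 1). Not NE.
(a3, C2): Player I can switch to a2 (0 → 1). Not NE.
(a3, C3): Player I can switch to a1 (-4 → -3). Not NE.
(a3, C4): Player I can switch to a1 (-4 → 4). Not NE.
(The remaining 4 profiles each have a profitable deviation by the same check.)

There is no pure-strategy Nash equilibrium.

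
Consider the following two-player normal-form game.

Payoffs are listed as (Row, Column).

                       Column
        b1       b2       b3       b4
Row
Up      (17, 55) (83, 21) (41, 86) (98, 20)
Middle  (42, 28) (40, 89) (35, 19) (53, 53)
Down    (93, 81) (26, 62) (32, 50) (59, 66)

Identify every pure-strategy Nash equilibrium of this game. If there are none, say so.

For each strategy profile, look for a profitable unilateral deviation.
(Up, b1): Row can switch to Middle (17 → 42). Not NE.
(Up, b2): Column can switch to b1 (21 → 55). Not NE.
(Up, b3): Row gets 41, best alternative 35; Column gets 86, best alternative 55. No profitable deviation — NE.
(Up, b4): Column can switch to b1 (20 → 55). Not NE.
(Middle, b1): Row can switch to Down (42 → 93). Not NE.
(Middle, b2): Row can switch to Up (40 → 83). Not NE.
(Middle, b3): Row can switch to Up (35 → 41). Not NE.
(Middle, b4): Row can switch to Up (53 → 98). Not NE.
(Down, b1): Row gets 93, best alternative 42; Column gets 81, best alternative 66. No profitable deviation — NE.
(Down, b2): Row can switch to Up (26 → 83). Not NE.
(The remaining 2 profiles each have a profitable deviation by the same check.)

(Up, b3) and (Down, b1)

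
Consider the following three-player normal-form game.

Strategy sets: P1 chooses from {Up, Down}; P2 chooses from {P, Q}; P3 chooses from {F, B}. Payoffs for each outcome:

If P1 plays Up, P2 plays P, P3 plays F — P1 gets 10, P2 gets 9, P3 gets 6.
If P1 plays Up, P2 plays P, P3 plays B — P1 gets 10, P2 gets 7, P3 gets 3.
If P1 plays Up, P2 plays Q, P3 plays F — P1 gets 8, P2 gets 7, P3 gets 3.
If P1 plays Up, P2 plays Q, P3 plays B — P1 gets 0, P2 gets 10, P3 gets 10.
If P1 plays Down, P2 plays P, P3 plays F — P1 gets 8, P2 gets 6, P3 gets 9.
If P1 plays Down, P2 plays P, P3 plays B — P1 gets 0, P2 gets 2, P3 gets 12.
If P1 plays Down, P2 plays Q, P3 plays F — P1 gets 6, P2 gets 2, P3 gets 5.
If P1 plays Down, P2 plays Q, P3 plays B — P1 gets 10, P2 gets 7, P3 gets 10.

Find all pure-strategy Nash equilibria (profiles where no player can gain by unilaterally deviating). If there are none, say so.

P1 against (P, F): payoffs 10, 8 → best response Up.
P1 against (P, B): payoffs 10, 0 → best response Up.
P1 against (Q, F): payoffs 8, 6 → best response Up.
P1 against (Q, B): payoffs 0, 10 → best response Down.
P2 against (Up, F): payoffs 9, 7 → best response P.
P2 against (Up, B): payoffs 7, 10 → best response Q.
P2 against (Down, F): payoffs 6, 2 → best response P.
P2 against (Down, B): payoffs 2, 7 → best response Q.
P3 against (Up, P): payoffs 6, 3 → best response F.
P3 against (Up, Q): payoffs 3, 10 → best response B.
P3 against (Down, P): payoffs 9, 12 → best response B.
P3 against (Down, Q): payoffs 5, 10 → best response B.
Mutual best responses: (Up, P, F); (Down, Q, B).

The pure Nash equilibria are (Up, P, F) and (Down, Q, B).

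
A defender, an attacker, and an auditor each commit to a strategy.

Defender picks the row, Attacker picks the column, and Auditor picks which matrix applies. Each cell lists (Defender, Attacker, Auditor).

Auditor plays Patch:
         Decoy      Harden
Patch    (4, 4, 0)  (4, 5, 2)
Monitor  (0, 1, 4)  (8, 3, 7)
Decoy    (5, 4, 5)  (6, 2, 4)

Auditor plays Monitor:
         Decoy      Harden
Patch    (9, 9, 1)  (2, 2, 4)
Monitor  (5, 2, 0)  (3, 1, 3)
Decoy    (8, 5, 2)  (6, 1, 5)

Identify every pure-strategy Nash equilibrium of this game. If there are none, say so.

(Patch, Decoy, Monitor); (Monitor, Harden, Patch); (Decoy, Decoy, Patch)

(Patch, Decoy, Patch): Defender can switch to Decoy (4 → 5). Not NE.
(Patch, Decoy, Monitor): Defender gets 9, best alternative 8; Attacker gets 9, best alternative 2; Auditor gets 1, best alternative 0. No profitable deviation — NE.
(Patch, Harden, Patch): Defender can switch to Monitor (4 → 8). Not NE.
(Patch, Harden, Monitor): Defender can switch to Monitor (2 → 3). Not NE.
(Monitor, Decoy, Patch): Defender can switch to Patch (0 → 4). Not NE.
(Monitor, Decoy, Monitor): Defender can switch to Patch (5 → 9). Not NE.
(Monitor, Harden, Patch): Defender gets 8, best alternative 6; Attacker gets 3, best alternative 1; Auditor gets 7, best alternative 3. No profitable deviation — NE.
(Monitor, Harden, Monitor): Defender can switch to Decoy (3 → 6). Not NE.
(Decoy, Decoy, Patch): Defender gets 5, best alternative 4; Attacker gets 4, best alternative 2; Auditor gets 5, best alternative 2. No profitable deviation — NE.
(The remaining 3 profiles each have a profitable deviation by the same check.)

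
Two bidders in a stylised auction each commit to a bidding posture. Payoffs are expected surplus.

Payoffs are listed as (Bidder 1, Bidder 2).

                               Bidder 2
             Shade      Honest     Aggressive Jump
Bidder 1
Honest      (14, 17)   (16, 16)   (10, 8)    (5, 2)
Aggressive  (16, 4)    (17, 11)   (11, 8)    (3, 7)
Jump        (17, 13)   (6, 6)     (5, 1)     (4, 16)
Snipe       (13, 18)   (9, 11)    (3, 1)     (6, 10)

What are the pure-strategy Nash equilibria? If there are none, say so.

Pure NE: (Aggressive, Honest)

(Honest, Shade): Bidder 1 can switch to Aggressive (14 → 16). Not NE.
(Honest, Honest): Bidder 1 can switch to Aggressive (16 → 17). Not NE.
(Honest, Aggressive): Bidder 1 can switch to Aggressive (10 → 11). Not NE.
(Honest, Jump): Bidder 1 can switch to Snipe (5 → 6). Not NE.
(Aggressive, Shade): Bidder 1 can switch to Jump (16 → 17). Not NE.
(Aggressive, Honest): Bidder 1 gets 17, best alternative 16; Bidder 2 gets 11, best alternative 8. No profitable deviation — NE.
(Aggressive, Aggressive): Bidder 2 can switch to Honest (8 → 11). Not NE.
(Aggressive, Jump): Bidder 1 can switch to Honest (3 → 5). Not NE.
(Jump, Shade): Bidder 2 can switch to Jump (13 → 16). Not NE.
(Jump, Honest): Bidder 1 can switch to Honest (6 → 16). Not NE.
(Jump, Aggressive): Bidder 1 can switch to Honest (5 → 10). Not NE.
(The remaining 5 profiles each have a profitable deviation by the same check.)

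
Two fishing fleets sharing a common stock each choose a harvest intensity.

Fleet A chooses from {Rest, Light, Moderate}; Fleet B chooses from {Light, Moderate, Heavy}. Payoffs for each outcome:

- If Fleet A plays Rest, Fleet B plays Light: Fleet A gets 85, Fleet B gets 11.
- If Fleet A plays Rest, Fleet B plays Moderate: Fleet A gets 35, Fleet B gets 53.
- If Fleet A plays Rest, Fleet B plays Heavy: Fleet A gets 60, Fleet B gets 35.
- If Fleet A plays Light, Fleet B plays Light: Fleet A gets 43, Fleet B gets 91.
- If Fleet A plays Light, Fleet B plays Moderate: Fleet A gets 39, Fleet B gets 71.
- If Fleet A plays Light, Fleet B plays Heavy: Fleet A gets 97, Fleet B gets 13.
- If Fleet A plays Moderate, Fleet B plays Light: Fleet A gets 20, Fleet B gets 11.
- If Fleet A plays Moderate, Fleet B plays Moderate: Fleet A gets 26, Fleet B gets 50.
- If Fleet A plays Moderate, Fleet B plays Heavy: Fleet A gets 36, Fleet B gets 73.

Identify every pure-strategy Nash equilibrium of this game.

none

Mark each player's best response to every combination of opponents' strategies; a profile where every player is best-responding is a pure Nash equilibrium.
Fleet A against Light: payoffs 85, 43, 20 → best response Rest.
Fleet A against Moderate: payoffs 35, 39, 26 → best response Light.
Fleet A against Heavy: payoffs 60, 97, 36 → best response Light.
Fleet B against Rest: payoffs 11, 53, 35 → best response Moderate.
Fleet B against Light: payoffs 91, 71, 13 → best response Light.
Fleet B against Moderate: payoffs 11, 50, 73 → best response Heavy.
No profile is a mutual best response for all players.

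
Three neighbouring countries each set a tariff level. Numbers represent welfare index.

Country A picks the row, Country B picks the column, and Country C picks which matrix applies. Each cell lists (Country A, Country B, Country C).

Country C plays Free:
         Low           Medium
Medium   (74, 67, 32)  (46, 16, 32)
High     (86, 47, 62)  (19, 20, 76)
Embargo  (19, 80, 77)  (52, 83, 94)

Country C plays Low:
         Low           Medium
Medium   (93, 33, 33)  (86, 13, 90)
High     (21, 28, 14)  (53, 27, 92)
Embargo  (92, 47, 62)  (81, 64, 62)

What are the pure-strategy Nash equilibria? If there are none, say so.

(Medium, Low, Low) and (High, Low, Free) and (Embargo, Medium, Free)

Country A against (Low, Free): payoffs 74, 86, 19 → best response High.
Country A against (Low, Low): payoffs 93, 21, 92 → best response Medium.
Country A against (Medium, Free): payoffs 46, 19, 52 → best response Embargo.
Country A against (Medium, Low): payoffs 86, 53, 81 → best response Medium.
Country B against (Medium, Free): payoffs 67, 16 → best response Low.
Country B against (Medium, Low): payoffs 33, 13 → best response Low.
Country B against (High, Free): payoffs 47, 20 → best response Low.
Country B against (High, Low): payoffs 28, 27 → best response Low.
Country B against (Embargo, Free): payoffs 80, 83 → best response Medium.
Country B against (Embargo, Low): payoffs 47, 64 → best response Medium.
Country C against (Medium, Low): payoffs 32, 33 → best response Low.
Country C against (Medium, Medium): payoffs 32, 90 → best response Low.
Country C against (High, Low): payoffs 62, 14 → best response Free.
Country C against (High, Medium): payoffs 76, 92 → best response Low.
Country C against (Embargo, Low): payoffs 77, 62 → best response Free.
Country C against (Embargo, Medium): payoffs 94, 62 → best response Free.
Mutual best responses: (Medium, Low, Low); (High, Low, Free); (Embargo, Medium, Free).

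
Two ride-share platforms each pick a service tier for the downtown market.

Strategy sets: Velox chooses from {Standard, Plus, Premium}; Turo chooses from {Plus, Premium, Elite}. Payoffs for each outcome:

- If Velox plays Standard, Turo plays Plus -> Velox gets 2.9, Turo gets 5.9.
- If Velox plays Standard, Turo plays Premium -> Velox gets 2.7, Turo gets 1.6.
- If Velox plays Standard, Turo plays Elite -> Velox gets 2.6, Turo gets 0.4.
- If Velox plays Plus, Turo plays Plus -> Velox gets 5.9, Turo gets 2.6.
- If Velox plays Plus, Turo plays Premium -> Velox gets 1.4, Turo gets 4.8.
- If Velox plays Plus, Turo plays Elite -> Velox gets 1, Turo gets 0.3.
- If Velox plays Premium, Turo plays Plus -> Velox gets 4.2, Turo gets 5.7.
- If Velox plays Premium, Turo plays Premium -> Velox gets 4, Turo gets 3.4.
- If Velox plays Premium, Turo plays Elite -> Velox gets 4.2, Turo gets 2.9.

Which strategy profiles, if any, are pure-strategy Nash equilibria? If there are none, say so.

none

Mark each player's best response to every combination of opponents' strategies; a profile where every player is best-responding is a pure Nash equilibrium.
Velox against Plus: payoffs 2.9, 5.9, 4.2 → best response Plus.
Velox against Premium: payoffs 2.7, 1.4, 4 → best response Premium.
Velox against Elite: payoffs 2.6, 1, 4.2 → best response Premium.
Turo against Standard: payoffs 5.9, 1.6, 0.4 → best response Plus.
Turo against Plus: payoffs 2.6, 4.8, 0.3 → best response Premium.
Turo against Premium: payoffs 5.7, 3.4, 2.9 → best response Plus.
No profile is a mutual best response for all players.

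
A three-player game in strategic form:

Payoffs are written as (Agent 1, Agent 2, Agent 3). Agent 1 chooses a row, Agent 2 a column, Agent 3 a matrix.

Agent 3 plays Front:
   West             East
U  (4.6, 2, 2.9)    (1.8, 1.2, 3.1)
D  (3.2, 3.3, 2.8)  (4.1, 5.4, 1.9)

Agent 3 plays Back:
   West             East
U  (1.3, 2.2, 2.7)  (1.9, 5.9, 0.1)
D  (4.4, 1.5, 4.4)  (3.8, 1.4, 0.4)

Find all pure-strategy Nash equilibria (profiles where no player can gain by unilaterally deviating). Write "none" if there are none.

The pure Nash equilibria are (U, West, Front) and (D, West, Back) and (D, East, Front).

Mark each player's best response to every combination of opponents' strategies; a profile where every player is best-responding is a pure Nash equilibrium.
Agent 1 against (West, Front): payoffs 4.6, 3.2 → best response U.
Agent 1 against (West, Back): payoffs 1.3, 4.4 → best response D.
Agent 1 against (East, Front): payoffs 1.8, 4.1 → best response D.
Agent 1 against (East, Back): payoffs 1.9, 3.8 → best response D.
Agent 2 against (U, Front): payoffs 2, 1.2 → best response West.
Agent 2 against (U, Back): payoffs 2.2, 5.9 → best response East.
Agent 2 against (D, Front): payoffs 3.3, 5.4 → best response East.
Agent 2 against (D, Back): payoffs 1.5, 1.4 → best response West.
Agent 3 against (U, West): payoffs 2.9, 2.7 → best response Front.
Agent 3 against (U, East): payoffs 3.1, 0.1 → best response Front.
Agent 3 against (D, West): payoffs 2.8, 4.4 → best response Back.
Agent 3 against (D, East): payoffs 1.9, 0.4 → best response Front.
Mutual best responses: (U, West, Front); (D, West, Back); (D, East, Front).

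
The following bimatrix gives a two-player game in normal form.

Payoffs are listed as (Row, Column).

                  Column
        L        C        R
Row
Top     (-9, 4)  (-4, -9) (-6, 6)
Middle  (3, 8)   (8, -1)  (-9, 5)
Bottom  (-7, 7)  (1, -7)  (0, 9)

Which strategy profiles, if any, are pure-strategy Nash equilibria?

(Middle, L); (Bottom, R)

Mark each player's best response to every combination of opponents' strategies; a profile where every player is best-responding is a pure Nash equilibrium.
Row against L: payoffs -9, 3, -7 → best response Middle.
Row against C: payoffs -4, 8, 1 → best response Middle.
Row against R: payoffs -6, -9, 0 → best response Bottom.
Column against Top: payoffs 4, -9, 6 → best response R.
Column against Middle: payoffs 8, -1, 5 → best response L.
Column against Bottom: payoffs 7, -7, 9 → best response R.
Mutual best responses: (Middle, L); (Bottom, R).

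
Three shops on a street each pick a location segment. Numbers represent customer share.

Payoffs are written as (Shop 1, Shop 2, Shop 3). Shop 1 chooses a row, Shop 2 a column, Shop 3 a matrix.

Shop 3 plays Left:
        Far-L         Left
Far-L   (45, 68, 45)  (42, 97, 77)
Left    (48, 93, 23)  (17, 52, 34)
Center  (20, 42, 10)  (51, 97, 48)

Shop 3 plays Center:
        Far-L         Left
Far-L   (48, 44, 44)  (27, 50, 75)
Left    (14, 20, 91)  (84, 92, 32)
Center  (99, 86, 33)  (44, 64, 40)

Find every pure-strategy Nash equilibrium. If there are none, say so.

Pure-strategy Nash equilibria: (Center, Far-L, Center) and (Center, Left, Left)

Check each profile: it is a Nash equilibrium iff no player can strictly gain by switching unilaterally.
(Far-L, Far-L, Left): Shop 1 can switch to Left (45 → 48). Not NE.
(Far-L, Far-L, Center): Shop 1 can switch to Center (48 → 99). Not NE.
(Far-L, Left, Left): Shop 1 can switch to Center (42 → 51). Not NE.
(Far-L, Left, Center): Shop 1 can switch to Left (27 → 84). Not NE.
(Left, Far-L, Left): Shop 3 can switch to Center (23 → 91). Not NE.
(Left, Far-L, Center): Shop 1 can switch to Far-L (14 → 48). Not NE.
(Left, Left, Left): Shop 1 can switch to Far-L (17 → 42). Not NE.
(Left, Left, Center): Shop 3 can switch to Left (32 → 34). Not NE.
(Center, Far-L, Left): Shop 1 can switch to Far-L (20 → 45). Not NE.
(Center, Far-L, Center): Shop 1 gets 99, best alternative 48; Shop 2 gets 86, best alternative 64; Shop 3 gets 33, best alternative 10. No profitable deviation — NE.
(Center, Left, Left): Shop 1 gets 51, best alternative 42; Shop 2 gets 97, best alternative 42; Shop 3 gets 48, best alternative 40. No profitable deviation — NE.
(Center, Left, Center): Shop 1 can switch to Left (44 → 84). Not NE.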